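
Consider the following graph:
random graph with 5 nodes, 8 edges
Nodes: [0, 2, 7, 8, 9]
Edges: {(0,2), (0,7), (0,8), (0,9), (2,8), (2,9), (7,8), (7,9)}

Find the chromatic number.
χ(G) = 3

Clique number ω(G) = 3 (lower bound: χ ≥ ω).
The clique on [0, 2, 8] has size 3, forcing χ ≥ 3, and the coloring below uses 3 colors, so χ(G) = 3.
A valid 3-coloring: color 1: [0]; color 2: [8, 9]; color 3: [2, 7].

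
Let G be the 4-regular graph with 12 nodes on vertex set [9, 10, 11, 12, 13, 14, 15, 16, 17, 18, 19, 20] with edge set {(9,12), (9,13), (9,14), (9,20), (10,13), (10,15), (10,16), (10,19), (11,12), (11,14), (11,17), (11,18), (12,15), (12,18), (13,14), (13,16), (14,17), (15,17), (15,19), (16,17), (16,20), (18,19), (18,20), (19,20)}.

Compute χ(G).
Clique number ω(G) = 3 (lower bound: χ ≥ ω).
The clique on [9, 13, 14] has size 3, forcing χ ≥ 3, and the coloring below uses 3 colors, so χ(G) = 3.
A valid 3-coloring: color 1: [9, 10, 17, 18]; color 2: [12, 14, 16, 19]; color 3: [11, 13, 15, 20].

χ(G) = 3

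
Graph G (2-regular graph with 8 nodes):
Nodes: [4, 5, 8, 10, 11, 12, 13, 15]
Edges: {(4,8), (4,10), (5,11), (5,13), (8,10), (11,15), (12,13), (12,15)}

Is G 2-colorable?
No, G is not 2-colorable

The clique on vertices [4, 8, 10] has size 3 > 2, so it alone needs 3 colors.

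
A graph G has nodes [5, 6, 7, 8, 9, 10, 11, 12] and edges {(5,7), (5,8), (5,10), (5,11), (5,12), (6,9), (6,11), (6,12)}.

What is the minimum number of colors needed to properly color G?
χ(G) = 2

Clique number ω(G) = 2 (lower bound: χ ≥ ω).
The graph is bipartite (no odd cycle), so 2 colors suffice: χ(G) = 2.
A valid 2-coloring: color 1: [5, 6]; color 2: [7, 8, 9, 10, 11, 12].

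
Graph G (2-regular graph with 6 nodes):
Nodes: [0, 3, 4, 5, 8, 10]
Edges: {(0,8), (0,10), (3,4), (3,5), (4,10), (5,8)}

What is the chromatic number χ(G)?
χ(G) = 2

Clique number ω(G) = 2 (lower bound: χ ≥ ω).
The graph is bipartite (no odd cycle), so 2 colors suffice: χ(G) = 2.
A valid 2-coloring: color 1: [0, 4, 5]; color 2: [3, 8, 10].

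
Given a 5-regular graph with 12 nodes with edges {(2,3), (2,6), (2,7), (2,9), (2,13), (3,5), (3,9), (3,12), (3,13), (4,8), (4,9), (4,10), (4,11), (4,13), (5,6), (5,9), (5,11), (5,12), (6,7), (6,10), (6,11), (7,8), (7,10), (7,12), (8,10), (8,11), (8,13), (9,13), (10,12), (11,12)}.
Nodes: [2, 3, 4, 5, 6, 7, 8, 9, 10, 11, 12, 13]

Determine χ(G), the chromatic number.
Clique number ω(G) = 4 (lower bound: χ ≥ ω).
The clique on [2, 3, 9, 13] has size 4, forcing χ ≥ 4, and the coloring below uses 4 colors, so χ(G) = 4.
A valid 4-coloring: color 1: [3, 4, 7]; color 2: [2, 10, 11]; color 3: [6, 8, 9, 12]; color 4: [5, 13].

χ(G) = 4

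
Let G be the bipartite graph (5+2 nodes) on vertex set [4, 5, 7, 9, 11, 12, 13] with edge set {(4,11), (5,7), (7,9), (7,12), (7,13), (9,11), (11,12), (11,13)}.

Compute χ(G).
χ(G) = 2

Clique number ω(G) = 2 (lower bound: χ ≥ ω).
The graph is bipartite (no odd cycle), so 2 colors suffice: χ(G) = 2.
A valid 2-coloring: color 1: [7, 11]; color 2: [4, 5, 9, 12, 13].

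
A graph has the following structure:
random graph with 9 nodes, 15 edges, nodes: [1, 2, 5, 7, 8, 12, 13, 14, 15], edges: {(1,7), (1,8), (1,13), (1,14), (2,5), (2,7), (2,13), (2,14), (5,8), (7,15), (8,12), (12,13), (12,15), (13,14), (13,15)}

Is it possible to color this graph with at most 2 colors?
No, G is not 2-colorable

The clique on vertices [12, 13, 15] has size 3 > 2, so it alone needs 3 colors.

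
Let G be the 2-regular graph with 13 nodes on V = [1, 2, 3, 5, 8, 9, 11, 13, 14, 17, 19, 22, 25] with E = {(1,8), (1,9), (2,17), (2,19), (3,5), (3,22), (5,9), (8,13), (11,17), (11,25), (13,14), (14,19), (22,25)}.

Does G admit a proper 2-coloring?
Odd cycle [14, 13, 8, 1, 9, 5, 3, 22, 25, 11, 17, 2, 19] needs 3 colors (χ ≥ 3).
Hence χ(G) ≥ 3 > 2, so no proper 2-coloring exists.

No, G is not 2-colorable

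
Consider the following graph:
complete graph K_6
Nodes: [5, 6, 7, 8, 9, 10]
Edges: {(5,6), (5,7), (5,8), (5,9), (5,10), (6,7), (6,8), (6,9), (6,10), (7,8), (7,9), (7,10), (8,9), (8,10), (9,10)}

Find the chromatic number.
χ(G) = 6

Clique number ω(G) = 6 (lower bound: χ ≥ ω).
The clique on [5, 6, 7, 8, 9, 10] has size 6, forcing χ ≥ 6, and the coloring below uses 6 colors, so χ(G) = 6.
A valid 6-coloring: color 1: [7]; color 2: [6]; color 3: [5]; color 4: [10]; color 5: [8]; color 6: [9].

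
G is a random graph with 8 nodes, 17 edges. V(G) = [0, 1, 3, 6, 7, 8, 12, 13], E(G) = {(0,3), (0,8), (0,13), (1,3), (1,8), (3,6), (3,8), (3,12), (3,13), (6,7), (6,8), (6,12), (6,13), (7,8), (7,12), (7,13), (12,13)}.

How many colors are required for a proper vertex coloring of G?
Clique number ω(G) = 4 (lower bound: χ ≥ ω).
The clique on [3, 6, 12, 13] has size 4, forcing χ ≥ 4, and the coloring below uses 4 colors, so χ(G) = 4.
A valid 4-coloring: color 1: [3, 7]; color 2: [8, 13]; color 3: [0, 1, 6]; color 4: [12].

χ(G) = 4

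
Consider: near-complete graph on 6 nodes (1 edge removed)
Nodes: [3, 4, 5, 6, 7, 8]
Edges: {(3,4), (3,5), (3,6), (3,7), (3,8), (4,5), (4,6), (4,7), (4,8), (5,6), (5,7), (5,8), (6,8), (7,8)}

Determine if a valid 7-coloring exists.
Yes, G is 7-colorable

A valid 7-coloring: color 1: [4]; color 2: [3]; color 3: [8]; color 4: [5]; color 5: [6, 7].
(χ(G) = 5 ≤ 7.)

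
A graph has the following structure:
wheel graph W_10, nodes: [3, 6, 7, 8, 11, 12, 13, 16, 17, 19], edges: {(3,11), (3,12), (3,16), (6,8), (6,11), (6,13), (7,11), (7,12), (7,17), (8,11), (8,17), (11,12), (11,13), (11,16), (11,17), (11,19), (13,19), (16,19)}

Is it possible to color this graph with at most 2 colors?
The clique on vertices [3, 11, 16] has size 3 > 2, so it alone needs 3 colors.

No, G is not 2-colorable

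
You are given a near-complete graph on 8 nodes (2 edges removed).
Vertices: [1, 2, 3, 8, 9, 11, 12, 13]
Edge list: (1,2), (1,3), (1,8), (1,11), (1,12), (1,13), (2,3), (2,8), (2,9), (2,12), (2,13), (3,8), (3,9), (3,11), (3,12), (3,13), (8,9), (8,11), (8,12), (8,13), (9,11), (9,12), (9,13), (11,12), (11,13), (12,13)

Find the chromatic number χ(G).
χ(G) = 6

Clique number ω(G) = 6 (lower bound: χ ≥ ω).
The clique on [1, 2, 3, 8, 12, 13] has size 6, forcing χ ≥ 6, and the coloring below uses 6 colors, so χ(G) = 6.
A valid 6-coloring: color 1: [12]; color 2: [3]; color 3: [13]; color 4: [8]; color 5: [2, 11]; color 6: [1, 9].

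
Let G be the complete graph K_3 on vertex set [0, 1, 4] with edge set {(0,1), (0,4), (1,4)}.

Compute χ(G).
χ(G) = 3

Clique number ω(G) = 3 (lower bound: χ ≥ ω).
The clique on [0, 1, 4] has size 3, forcing χ ≥ 3, and the coloring below uses 3 colors, so χ(G) = 3.
A valid 3-coloring: color 1: [4]; color 2: [0]; color 3: [1].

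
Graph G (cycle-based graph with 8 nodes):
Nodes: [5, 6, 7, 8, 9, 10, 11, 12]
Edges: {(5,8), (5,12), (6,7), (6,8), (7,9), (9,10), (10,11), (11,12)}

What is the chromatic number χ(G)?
Clique number ω(G) = 2 (lower bound: χ ≥ ω).
The graph is bipartite (no odd cycle), so 2 colors suffice: χ(G) = 2.
A valid 2-coloring: color 1: [5, 6, 9, 11]; color 2: [7, 8, 10, 12].

χ(G) = 2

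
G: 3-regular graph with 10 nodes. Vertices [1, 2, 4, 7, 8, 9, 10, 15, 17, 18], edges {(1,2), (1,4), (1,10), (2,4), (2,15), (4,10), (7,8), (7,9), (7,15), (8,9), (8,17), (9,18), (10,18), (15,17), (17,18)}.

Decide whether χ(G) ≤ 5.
A valid 5-coloring: color 1: [2, 7, 10, 17]; color 2: [1, 8, 15, 18]; color 3: [4, 9].
(χ(G) = 3 ≤ 5.)

Yes, G is 5-colorable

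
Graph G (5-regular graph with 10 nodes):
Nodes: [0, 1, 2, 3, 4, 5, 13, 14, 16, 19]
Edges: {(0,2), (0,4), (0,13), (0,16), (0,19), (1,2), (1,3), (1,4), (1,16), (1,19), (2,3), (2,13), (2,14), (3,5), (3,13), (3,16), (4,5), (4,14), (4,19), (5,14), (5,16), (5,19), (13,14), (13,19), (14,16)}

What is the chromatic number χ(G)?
Clique number ω(G) = 3 (lower bound: χ ≥ ω).
Suppose a proper 3-coloring c exists. The clique [0, 2, 13] takes 3 distinct colors; by symmetry let c(0) = 1, c(2) = 2, c(13) = 3.
- Vertex 3: neighbors [2, 13] already have colors [2, 3] ⇒ c(3) = 1.
- Vertex 1: neighbors [3, 2] already have colors [1, 2] ⇒ c(1) = 3.
- Vertex 4: neighbors [0, 1] already have colors [1, 3] ⇒ c(4) = 2.
- Vertex 19: neighbors [0, 4, 1] already have colors [1, 2, 3] — all 3 colors blocked. Contradiction.
The forced assignments end in a contradiction, so G has no proper 3-coloring (χ ≥ 4).
The coloring below uses 4 colors, so χ(G) = 4.
A valid 4-coloring: color 1: [2, 4, 16]; color 2: [1, 5, 13]; color 3: [0, 3, 14]; color 4: [19].

χ(G) = 4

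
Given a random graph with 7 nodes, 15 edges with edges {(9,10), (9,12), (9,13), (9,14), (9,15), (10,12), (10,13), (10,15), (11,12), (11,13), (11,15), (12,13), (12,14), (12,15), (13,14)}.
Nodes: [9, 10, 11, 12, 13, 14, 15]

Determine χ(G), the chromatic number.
χ(G) = 4

Clique number ω(G) = 4 (lower bound: χ ≥ ω).
The clique on [9, 10, 12, 13] has size 4, forcing χ ≥ 4, and the coloring below uses 4 colors, so χ(G) = 4.
A valid 4-coloring: color 1: [12]; color 2: [9, 11]; color 3: [13, 15]; color 4: [10, 14].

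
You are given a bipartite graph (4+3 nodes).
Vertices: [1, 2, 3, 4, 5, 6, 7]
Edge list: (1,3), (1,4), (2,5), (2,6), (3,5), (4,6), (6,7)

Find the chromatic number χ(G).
Clique number ω(G) = 2 (lower bound: χ ≥ ω).
The graph is bipartite (no odd cycle), so 2 colors suffice: χ(G) = 2.
A valid 2-coloring: color 1: [1, 5, 6]; color 2: [2, 3, 4, 7].

χ(G) = 2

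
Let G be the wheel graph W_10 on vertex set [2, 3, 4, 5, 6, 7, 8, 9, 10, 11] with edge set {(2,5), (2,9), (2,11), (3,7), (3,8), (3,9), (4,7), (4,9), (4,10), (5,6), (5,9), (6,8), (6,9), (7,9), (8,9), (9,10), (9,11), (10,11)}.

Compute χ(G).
χ(G) = 4

Clique number ω(G) = 3 (lower bound: χ ≥ ω).
Odd cycle [7, 4, 10, 11, 2, 5, 6, 8, 3] needs 3 colors (χ ≥ 3).
Vertex 9 is adjacent to every vertex of [2, 3, 4, 5, 6, 7, 8, 10, 11], which already need 3 colors among themselves, so 9 needs a new color (χ ≥ 4).
The coloring below uses 4 colors, so χ(G) = 4.
A valid 4-coloring: color 1: [9]; color 2: [2, 7, 8, 10]; color 3: [3, 4, 5, 11]; color 4: [6].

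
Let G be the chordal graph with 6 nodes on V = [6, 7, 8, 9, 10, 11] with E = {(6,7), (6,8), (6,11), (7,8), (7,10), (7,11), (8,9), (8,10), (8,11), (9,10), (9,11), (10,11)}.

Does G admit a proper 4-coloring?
Yes, G is 4-colorable

A valid 4-coloring: color 1: [11]; color 2: [8]; color 3: [6, 10]; color 4: [7, 9].
(χ(G) = 4 ≤ 4.)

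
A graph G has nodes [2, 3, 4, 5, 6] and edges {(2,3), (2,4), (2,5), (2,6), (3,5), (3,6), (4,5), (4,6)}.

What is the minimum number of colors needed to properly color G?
χ(G) = 3

Clique number ω(G) = 3 (lower bound: χ ≥ ω).
The clique on [2, 3, 5] has size 3, forcing χ ≥ 3, and the coloring below uses 3 colors, so χ(G) = 3.
A valid 3-coloring: color 1: [2]; color 2: [5, 6]; color 3: [3, 4].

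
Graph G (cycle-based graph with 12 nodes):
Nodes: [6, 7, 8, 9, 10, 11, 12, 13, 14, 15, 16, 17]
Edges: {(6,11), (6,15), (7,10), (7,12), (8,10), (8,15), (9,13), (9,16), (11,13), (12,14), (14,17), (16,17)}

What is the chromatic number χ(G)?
Clique number ω(G) = 2 (lower bound: χ ≥ ω).
The graph is bipartite (no odd cycle), so 2 colors suffice: χ(G) = 2.
A valid 2-coloring: color 1: [6, 7, 8, 13, 14, 16]; color 2: [9, 10, 11, 12, 15, 17].

χ(G) = 2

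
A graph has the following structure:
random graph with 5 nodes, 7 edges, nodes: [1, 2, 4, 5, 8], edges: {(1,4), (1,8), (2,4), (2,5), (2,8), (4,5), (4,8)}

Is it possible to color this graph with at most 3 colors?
A valid 3-coloring: color 1: [4]; color 2: [1, 2]; color 3: [5, 8].
(χ(G) = 3 ≤ 3.)

Yes, G is 3-colorable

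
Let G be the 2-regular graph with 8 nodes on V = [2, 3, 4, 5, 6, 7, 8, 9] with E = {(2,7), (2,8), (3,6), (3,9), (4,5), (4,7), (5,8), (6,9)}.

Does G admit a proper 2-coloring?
The clique on vertices [3, 6, 9] has size 3 > 2, so it alone needs 3 colors.

No, G is not 2-colorable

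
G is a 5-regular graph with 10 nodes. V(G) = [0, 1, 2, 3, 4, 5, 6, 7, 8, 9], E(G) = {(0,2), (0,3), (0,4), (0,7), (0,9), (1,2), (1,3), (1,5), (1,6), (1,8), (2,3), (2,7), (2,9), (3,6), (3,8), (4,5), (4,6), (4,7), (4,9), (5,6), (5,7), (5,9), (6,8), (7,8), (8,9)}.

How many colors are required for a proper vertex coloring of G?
Clique number ω(G) = 4 (lower bound: χ ≥ ω).
The clique on [1, 3, 6, 8] has size 4, forcing χ ≥ 4, and the coloring below uses 4 colors, so χ(G) = 4.
A valid 4-coloring: color 1: [6, 7, 9]; color 2: [3, 5]; color 3: [2, 4, 8]; color 4: [0, 1].

χ(G) = 4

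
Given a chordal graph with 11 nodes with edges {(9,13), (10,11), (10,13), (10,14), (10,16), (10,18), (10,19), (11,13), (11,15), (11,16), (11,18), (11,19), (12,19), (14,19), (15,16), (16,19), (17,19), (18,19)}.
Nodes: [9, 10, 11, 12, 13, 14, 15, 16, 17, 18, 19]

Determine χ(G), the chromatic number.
χ(G) = 4

Clique number ω(G) = 4 (lower bound: χ ≥ ω).
The clique on [10, 11, 16, 19] has size 4, forcing χ ≥ 4, and the coloring below uses 4 colors, so χ(G) = 4.
A valid 4-coloring: color 1: [13, 15, 19]; color 2: [9, 11, 12, 14, 17]; color 3: [10]; color 4: [16, 18].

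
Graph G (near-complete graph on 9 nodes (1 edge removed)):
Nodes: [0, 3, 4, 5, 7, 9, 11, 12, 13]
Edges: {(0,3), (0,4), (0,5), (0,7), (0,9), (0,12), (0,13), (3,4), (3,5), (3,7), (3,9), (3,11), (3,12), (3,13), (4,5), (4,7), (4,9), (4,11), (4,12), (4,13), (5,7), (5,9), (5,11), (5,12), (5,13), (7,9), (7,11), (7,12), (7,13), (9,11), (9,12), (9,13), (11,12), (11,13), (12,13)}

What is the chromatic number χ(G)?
Clique number ω(G) = 8 (lower bound: χ ≥ ω).
The clique on [0, 3, 4, 5, 7, 9, 12, 13] has size 8, forcing χ ≥ 8, and the coloring below uses 8 colors, so χ(G) = 8.
A valid 8-coloring: color 1: [3]; color 2: [4]; color 3: [9]; color 4: [12]; color 5: [7]; color 6: [5]; color 7: [13]; color 8: [0, 11].

χ(G) = 8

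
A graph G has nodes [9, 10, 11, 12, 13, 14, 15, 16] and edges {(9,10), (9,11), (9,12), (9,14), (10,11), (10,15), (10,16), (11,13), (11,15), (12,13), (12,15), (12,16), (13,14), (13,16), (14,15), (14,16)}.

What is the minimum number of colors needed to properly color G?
Clique number ω(G) = 3 (lower bound: χ ≥ ω).
The clique on [12, 13, 16] has size 3, forcing χ ≥ 3, and the coloring below uses 3 colors, so χ(G) = 3.
A valid 3-coloring: color 1: [10, 13]; color 2: [11, 12, 14]; color 3: [9, 15, 16].

χ(G) = 3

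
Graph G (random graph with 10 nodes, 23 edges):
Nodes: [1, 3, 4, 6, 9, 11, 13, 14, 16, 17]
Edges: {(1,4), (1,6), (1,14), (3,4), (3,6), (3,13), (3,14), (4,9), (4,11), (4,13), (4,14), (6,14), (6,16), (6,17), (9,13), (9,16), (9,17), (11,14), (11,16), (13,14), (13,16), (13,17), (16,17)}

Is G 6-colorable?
A valid 6-coloring: color 1: [6, 11, 13]; color 2: [4, 16]; color 3: [9, 14]; color 4: [1, 3, 17].
(χ(G) = 4 ≤ 6.)

Yes, G is 6-colorable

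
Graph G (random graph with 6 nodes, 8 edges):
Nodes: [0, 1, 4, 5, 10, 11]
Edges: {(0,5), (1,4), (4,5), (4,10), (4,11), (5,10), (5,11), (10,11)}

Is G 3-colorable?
The clique on vertices [4, 5, 10, 11] has size 4 > 3, so it alone needs 4 colors.

No, G is not 3-colorable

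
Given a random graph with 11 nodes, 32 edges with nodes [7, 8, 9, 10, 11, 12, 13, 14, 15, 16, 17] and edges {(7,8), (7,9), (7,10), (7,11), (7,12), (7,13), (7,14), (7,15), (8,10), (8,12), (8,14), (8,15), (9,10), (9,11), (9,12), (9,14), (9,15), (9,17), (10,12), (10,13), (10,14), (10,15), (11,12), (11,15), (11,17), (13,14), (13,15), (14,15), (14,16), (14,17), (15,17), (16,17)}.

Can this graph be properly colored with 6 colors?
A valid 6-coloring: color 1: [11, 14]; color 2: [7, 17]; color 3: [12, 15, 16]; color 4: [8, 9, 13]; color 5: [10].
(χ(G) = 5 ≤ 6.)

Yes, G is 6-colorable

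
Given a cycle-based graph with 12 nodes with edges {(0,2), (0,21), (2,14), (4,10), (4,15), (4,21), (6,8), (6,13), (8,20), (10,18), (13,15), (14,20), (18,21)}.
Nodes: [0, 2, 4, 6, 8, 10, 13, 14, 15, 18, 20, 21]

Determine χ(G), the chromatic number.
Clique number ω(G) = 2 (lower bound: χ ≥ ω).
The graph is bipartite (no odd cycle), so 2 colors suffice: χ(G) = 2.
A valid 2-coloring: color 1: [0, 4, 8, 13, 14, 18]; color 2: [2, 6, 10, 15, 20, 21].

χ(G) = 2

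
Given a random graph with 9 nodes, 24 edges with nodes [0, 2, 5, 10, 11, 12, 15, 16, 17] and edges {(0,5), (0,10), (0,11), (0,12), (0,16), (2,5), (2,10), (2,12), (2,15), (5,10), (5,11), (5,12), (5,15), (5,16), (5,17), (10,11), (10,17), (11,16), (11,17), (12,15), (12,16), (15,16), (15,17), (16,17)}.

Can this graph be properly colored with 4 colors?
Odd cycle [15, 12, 0, 11, 17] needs 3 colors (χ ≥ 3).
Vertex 16 is adjacent to every vertex of [0, 11, 12, 15, 17], which already need 3 colors among themselves, so 16 needs a new color (χ ≥ 4).
Vertex 5 is adjacent to every vertex of [0, 11, 12, 15, 16, 17], which already need 4 colors among themselves, so 5 needs a new color (χ ≥ 5).
Hence χ(G) ≥ 5 > 4, so no proper 4-coloring exists.

No, G is not 4-colorable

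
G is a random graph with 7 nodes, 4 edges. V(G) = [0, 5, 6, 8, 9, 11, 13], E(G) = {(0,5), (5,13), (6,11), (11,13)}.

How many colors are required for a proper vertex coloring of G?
χ(G) = 2

Clique number ω(G) = 2 (lower bound: χ ≥ ω).
The graph is bipartite (no odd cycle), so 2 colors suffice: χ(G) = 2.
A valid 2-coloring: color 1: [5, 8, 9, 11]; color 2: [0, 6, 13].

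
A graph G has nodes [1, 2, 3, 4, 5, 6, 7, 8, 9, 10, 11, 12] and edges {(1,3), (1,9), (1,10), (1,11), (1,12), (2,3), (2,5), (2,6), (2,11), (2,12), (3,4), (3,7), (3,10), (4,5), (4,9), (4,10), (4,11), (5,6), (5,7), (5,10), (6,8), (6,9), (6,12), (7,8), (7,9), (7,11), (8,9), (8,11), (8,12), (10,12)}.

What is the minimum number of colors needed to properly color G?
Clique number ω(G) = 3 (lower bound: χ ≥ ω).
The clique on [1, 3, 10] has size 3, forcing χ ≥ 3, and the coloring below uses 3 colors, so χ(G) = 3.
A valid 3-coloring: color 1: [6, 7, 10]; color 2: [3, 5, 9, 11, 12]; color 3: [1, 2, 4, 8].

χ(G) = 3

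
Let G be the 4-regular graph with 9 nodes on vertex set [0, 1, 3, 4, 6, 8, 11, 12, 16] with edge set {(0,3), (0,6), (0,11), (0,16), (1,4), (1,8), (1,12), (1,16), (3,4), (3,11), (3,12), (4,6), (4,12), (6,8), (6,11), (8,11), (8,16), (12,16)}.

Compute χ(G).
Clique number ω(G) = 3 (lower bound: χ ≥ ω).
The clique on [0, 3, 11] has size 3, forcing χ ≥ 3, and the coloring below uses 3 colors, so χ(G) = 3.
A valid 3-coloring: color 1: [1, 3, 6]; color 2: [0, 8, 12]; color 3: [4, 11, 16].

χ(G) = 3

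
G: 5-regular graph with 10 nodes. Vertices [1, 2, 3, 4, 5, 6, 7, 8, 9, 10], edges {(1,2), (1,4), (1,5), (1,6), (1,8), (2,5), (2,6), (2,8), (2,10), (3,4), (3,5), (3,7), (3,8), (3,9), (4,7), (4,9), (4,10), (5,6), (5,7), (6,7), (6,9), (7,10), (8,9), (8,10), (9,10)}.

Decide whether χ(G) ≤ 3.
No, G is not 3-colorable

The clique on vertices [1, 2, 5, 6] has size 4 > 3, so it alone needs 4 colors.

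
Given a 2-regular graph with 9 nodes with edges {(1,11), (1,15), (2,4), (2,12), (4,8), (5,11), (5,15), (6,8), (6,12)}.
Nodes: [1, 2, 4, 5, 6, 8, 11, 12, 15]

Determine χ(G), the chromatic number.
χ(G) = 3

Clique number ω(G) = 2 (lower bound: χ ≥ ω).
Odd cycle [4, 8, 6, 12, 2] needs 3 colors (χ ≥ 3).
The coloring below uses 3 colors, so χ(G) = 3.
A valid 3-coloring: color 1: [4, 11, 12, 15]; color 2: [1, 2, 5, 8]; color 3: [6].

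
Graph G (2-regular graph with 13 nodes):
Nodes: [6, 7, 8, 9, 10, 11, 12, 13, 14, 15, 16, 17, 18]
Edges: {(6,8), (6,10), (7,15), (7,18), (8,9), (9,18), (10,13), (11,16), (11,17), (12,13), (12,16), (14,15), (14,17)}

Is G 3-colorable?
Yes, G is 3-colorable

A valid 3-coloring: color 1: [8, 10, 12, 15, 17, 18]; color 2: [6, 7, 9, 11, 13, 14]; color 3: [16].
(χ(G) = 3 ≤ 3.)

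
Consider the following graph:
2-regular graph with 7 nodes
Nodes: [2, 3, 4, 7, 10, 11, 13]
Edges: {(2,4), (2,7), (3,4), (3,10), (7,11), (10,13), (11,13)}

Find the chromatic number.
Clique number ω(G) = 2 (lower bound: χ ≥ ω).
Odd cycle [13, 10, 3, 4, 2, 7, 11] needs 3 colors (χ ≥ 3).
The coloring below uses 3 colors, so χ(G) = 3.
A valid 3-coloring: color 1: [3, 7, 13]; color 2: [4, 10, 11]; color 3: [2].

χ(G) = 3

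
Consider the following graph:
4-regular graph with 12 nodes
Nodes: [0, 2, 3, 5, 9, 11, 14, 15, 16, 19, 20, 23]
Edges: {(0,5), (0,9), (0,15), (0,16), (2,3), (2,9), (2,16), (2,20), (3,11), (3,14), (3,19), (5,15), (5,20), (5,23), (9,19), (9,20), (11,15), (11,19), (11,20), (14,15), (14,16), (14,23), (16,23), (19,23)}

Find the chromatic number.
Clique number ω(G) = 3 (lower bound: χ ≥ ω).
The clique on [0, 5, 15] has size 3, forcing χ ≥ 3, and the coloring below uses 3 colors, so χ(G) = 3.
A valid 3-coloring: color 1: [3, 15, 20, 23]; color 2: [0, 2, 14, 19]; color 3: [5, 9, 11, 16].

χ(G) = 3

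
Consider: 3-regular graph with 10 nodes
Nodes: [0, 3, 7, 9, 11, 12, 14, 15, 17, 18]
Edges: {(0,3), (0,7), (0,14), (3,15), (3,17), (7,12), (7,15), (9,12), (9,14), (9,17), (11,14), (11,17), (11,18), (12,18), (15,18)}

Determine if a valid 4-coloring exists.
Yes, G is 4-colorable

A valid 4-coloring: color 1: [0, 11, 12, 15]; color 2: [7, 14, 17, 18]; color 3: [3, 9].
(χ(G) = 3 ≤ 4.)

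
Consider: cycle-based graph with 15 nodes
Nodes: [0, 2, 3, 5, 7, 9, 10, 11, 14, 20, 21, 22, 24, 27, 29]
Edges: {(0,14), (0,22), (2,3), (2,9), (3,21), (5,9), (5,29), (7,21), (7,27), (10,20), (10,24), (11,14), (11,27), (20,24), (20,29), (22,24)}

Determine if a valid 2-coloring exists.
No, G is not 2-colorable

The clique on vertices [10, 20, 24] has size 3 > 2, so it alone needs 3 colors.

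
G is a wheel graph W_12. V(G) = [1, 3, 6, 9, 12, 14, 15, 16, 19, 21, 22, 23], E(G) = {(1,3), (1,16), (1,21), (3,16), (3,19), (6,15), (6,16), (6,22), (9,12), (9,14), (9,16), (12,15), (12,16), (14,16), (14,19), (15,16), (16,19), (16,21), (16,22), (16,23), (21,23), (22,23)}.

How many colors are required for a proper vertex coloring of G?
χ(G) = 4

Clique number ω(G) = 3 (lower bound: χ ≥ ω).
Odd cycle [15, 12, 9, 14, 19, 3, 1, 21, 23, 22, 6] needs 3 colors (χ ≥ 3).
Vertex 16 is adjacent to every vertex of [1, 3, 6, 9, 12, 14, 15, 19, 21, 22, 23], which already need 3 colors among themselves, so 16 needs a new color (χ ≥ 4).
The coloring below uses 4 colors, so χ(G) = 4.
A valid 4-coloring: color 1: [16]; color 2: [1, 9, 15, 19, 22]; color 3: [3, 6, 12, 14, 21]; color 4: [23].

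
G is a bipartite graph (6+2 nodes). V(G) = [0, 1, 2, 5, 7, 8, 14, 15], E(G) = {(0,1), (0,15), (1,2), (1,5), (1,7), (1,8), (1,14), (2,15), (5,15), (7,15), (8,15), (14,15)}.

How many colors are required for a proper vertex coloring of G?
Clique number ω(G) = 2 (lower bound: χ ≥ ω).
The graph is bipartite (no odd cycle), so 2 colors suffice: χ(G) = 2.
A valid 2-coloring: color 1: [1, 15]; color 2: [0, 2, 5, 7, 8, 14].

χ(G) = 2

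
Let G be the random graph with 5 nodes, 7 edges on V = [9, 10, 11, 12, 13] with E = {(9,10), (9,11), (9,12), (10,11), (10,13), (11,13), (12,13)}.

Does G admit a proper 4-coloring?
A valid 4-coloring: color 1: [10, 12]; color 2: [11]; color 3: [9, 13].
(χ(G) = 3 ≤ 4.)

Yes, G is 4-colorable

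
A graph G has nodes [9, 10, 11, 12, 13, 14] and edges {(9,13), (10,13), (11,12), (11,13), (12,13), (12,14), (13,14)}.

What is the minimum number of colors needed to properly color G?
χ(G) = 3

Clique number ω(G) = 3 (lower bound: χ ≥ ω).
The clique on [11, 12, 13] has size 3, forcing χ ≥ 3, and the coloring below uses 3 colors, so χ(G) = 3.
A valid 3-coloring: color 1: [13]; color 2: [9, 10, 12]; color 3: [11, 14].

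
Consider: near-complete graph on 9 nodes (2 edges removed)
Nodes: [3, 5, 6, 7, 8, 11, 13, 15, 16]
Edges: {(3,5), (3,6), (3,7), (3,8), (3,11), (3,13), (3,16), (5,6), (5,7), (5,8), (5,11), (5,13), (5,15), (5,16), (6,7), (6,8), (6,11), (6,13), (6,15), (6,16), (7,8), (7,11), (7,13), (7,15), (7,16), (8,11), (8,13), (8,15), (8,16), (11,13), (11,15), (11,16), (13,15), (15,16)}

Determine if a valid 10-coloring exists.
Yes, G is 10-colorable

A valid 10-coloring: color 1: [11]; color 2: [5]; color 3: [8]; color 4: [6]; color 5: [7]; color 6: [13, 16]; color 7: [3, 15].
(χ(G) = 7 ≤ 10.)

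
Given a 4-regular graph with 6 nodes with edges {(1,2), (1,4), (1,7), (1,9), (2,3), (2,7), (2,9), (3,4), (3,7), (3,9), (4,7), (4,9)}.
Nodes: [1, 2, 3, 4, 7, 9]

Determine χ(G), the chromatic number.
χ(G) = 3

Clique number ω(G) = 3 (lower bound: χ ≥ ω).
The clique on [1, 2, 9] has size 3, forcing χ ≥ 3, and the coloring below uses 3 colors, so χ(G) = 3.
A valid 3-coloring: color 1: [2, 4]; color 2: [7, 9]; color 3: [1, 3].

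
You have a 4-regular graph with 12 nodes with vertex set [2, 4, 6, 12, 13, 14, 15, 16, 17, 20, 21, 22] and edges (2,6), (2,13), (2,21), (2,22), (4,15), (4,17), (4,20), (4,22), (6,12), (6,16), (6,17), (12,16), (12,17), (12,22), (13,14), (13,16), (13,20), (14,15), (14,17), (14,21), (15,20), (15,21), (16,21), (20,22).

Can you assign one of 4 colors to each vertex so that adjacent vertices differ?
A valid 4-coloring: color 1: [15, 16, 17, 22]; color 2: [4, 6, 13, 21]; color 3: [2, 12, 14, 20].
(χ(G) = 3 ≤ 4.)

Yes, G is 4-colorable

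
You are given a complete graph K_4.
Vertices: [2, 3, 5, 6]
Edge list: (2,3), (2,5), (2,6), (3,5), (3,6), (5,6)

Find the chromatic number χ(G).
χ(G) = 4

Clique number ω(G) = 4 (lower bound: χ ≥ ω).
The clique on [2, 3, 5, 6] has size 4, forcing χ ≥ 4, and the coloring below uses 4 colors, so χ(G) = 4.
A valid 4-coloring: color 1: [5]; color 2: [3]; color 3: [2]; color 4: [6].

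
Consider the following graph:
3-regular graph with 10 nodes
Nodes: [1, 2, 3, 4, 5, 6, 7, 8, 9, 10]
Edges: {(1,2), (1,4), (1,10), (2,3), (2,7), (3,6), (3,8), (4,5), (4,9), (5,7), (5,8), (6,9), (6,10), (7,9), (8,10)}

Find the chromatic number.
χ(G) = 3

Clique number ω(G) = 2 (lower bound: χ ≥ ω).
Odd cycle [1, 10, 6, 9, 4] needs 3 colors (χ ≥ 3).
The coloring below uses 3 colors, so χ(G) = 3.
A valid 3-coloring: color 1: [3, 4, 7, 10]; color 2: [1, 8, 9]; color 3: [2, 5, 6].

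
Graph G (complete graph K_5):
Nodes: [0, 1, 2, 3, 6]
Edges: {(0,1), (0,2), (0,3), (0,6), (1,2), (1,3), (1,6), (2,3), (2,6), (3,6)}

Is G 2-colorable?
The clique on vertices [0, 1, 2, 3, 6] has size 5 > 2, so it alone needs 5 colors.

No, G is not 2-colorable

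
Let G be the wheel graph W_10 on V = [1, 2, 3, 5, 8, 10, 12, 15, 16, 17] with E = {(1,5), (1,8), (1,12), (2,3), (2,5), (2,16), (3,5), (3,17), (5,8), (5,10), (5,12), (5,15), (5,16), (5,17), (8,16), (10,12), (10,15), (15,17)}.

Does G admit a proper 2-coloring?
The clique on vertices [1, 5, 8] has size 3 > 2, so it alone needs 3 colors.

No, G is not 2-colorable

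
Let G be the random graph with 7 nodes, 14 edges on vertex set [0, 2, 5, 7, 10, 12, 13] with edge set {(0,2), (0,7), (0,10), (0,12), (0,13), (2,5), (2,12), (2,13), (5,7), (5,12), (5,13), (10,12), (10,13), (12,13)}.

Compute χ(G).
Clique number ω(G) = 4 (lower bound: χ ≥ ω).
The clique on [0, 2, 12, 13] has size 4, forcing χ ≥ 4, and the coloring below uses 4 colors, so χ(G) = 4.
A valid 4-coloring: color 1: [7, 13]; color 2: [0, 5]; color 3: [12]; color 4: [2, 10].

χ(G) = 4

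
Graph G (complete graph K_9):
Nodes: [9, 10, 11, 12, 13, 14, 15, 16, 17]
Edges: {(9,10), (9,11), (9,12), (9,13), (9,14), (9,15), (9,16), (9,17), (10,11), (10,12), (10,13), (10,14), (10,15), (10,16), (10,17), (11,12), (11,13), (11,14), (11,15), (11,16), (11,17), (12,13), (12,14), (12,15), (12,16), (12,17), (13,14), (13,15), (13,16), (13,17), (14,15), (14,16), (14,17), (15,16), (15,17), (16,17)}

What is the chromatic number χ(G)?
χ(G) = 9

Clique number ω(G) = 9 (lower bound: χ ≥ ω).
The clique on [9, 10, 11, 12, 13, 14, 15, 16, 17] has size 9, forcing χ ≥ 9, and the coloring below uses 9 colors, so χ(G) = 9.
A valid 9-coloring: color 1: [16]; color 2: [17]; color 3: [10]; color 4: [9]; color 5: [14]; color 6: [13]; color 7: [12]; color 8: [15]; color 9: [11].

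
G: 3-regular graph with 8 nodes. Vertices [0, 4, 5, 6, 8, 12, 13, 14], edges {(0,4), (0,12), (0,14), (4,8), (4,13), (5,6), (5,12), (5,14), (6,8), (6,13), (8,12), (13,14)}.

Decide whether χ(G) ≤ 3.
A valid 3-coloring: color 1: [0, 5, 8, 13]; color 2: [4, 6, 12, 14].
(χ(G) = 2 ≤ 3.)

Yes, G is 3-colorable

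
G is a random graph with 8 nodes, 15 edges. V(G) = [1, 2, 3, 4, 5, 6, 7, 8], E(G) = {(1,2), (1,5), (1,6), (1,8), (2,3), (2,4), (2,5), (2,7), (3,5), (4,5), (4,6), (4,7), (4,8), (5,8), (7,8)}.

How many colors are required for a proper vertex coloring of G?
Clique number ω(G) = 3 (lower bound: χ ≥ ω).
The clique on [1, 5, 8] has size 3, forcing χ ≥ 3, and the coloring below uses 3 colors, so χ(G) = 3.
A valid 3-coloring: color 1: [2, 6, 8]; color 2: [5, 7]; color 3: [1, 3, 4].

χ(G) = 3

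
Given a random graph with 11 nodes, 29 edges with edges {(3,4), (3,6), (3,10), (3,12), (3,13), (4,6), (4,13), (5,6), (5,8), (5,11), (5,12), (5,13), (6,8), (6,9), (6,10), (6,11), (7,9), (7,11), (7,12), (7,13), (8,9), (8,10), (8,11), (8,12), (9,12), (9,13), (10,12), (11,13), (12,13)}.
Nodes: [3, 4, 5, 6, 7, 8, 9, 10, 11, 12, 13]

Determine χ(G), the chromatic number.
Clique number ω(G) = 4 (lower bound: χ ≥ ω).
The clique on [7, 9, 12, 13] has size 4, forcing χ ≥ 4, and the coloring below uses 4 colors, so χ(G) = 4.
A valid 4-coloring: color 1: [8, 13]; color 2: [6, 12]; color 3: [3, 9, 11]; color 4: [4, 5, 7, 10].

χ(G) = 4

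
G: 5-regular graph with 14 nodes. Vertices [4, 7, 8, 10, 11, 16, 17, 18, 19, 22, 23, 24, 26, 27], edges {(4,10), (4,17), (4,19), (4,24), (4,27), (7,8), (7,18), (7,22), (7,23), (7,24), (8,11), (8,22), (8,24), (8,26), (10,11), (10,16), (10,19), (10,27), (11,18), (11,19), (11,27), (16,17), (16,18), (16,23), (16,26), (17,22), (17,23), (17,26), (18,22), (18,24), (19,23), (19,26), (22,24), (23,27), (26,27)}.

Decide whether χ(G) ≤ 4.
A valid 4-coloring: color 1: [4, 11, 16, 22]; color 2: [7, 17, 19, 27]; color 3: [8, 10, 18, 23]; color 4: [24, 26].
(χ(G) = 4 ≤ 4.)

Yes, G is 4-colorable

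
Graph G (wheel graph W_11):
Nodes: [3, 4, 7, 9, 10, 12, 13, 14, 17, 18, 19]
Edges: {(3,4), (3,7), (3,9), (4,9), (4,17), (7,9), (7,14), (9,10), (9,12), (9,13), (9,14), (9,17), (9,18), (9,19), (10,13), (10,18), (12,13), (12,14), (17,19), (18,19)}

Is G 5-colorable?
A valid 5-coloring: color 1: [9]; color 2: [4, 7, 10, 12, 19]; color 3: [3, 13, 14, 17, 18].
(χ(G) = 3 ≤ 5.)

Yes, G is 5-colorable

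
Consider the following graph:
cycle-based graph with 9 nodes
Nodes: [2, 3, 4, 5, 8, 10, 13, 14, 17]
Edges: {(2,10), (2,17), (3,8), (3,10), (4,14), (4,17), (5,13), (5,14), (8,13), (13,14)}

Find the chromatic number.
χ(G) = 3

Clique number ω(G) = 3 (lower bound: χ ≥ ω).
The clique on [5, 13, 14] has size 3, forcing χ ≥ 3, and the coloring below uses 3 colors, so χ(G) = 3.
A valid 3-coloring: color 1: [2, 3, 4, 13]; color 2: [8, 10, 14, 17]; color 3: [5].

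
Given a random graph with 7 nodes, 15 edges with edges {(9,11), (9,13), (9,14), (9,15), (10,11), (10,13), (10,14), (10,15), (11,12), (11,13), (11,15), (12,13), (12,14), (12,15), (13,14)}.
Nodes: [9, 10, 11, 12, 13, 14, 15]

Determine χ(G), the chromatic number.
Clique number ω(G) = 3 (lower bound: χ ≥ ω).
The clique on [9, 11, 13] has size 3, forcing χ ≥ 3, and the coloring below uses 3 colors, so χ(G) = 3.
A valid 3-coloring: color 1: [13, 15]; color 2: [11, 14]; color 3: [9, 10, 12].

χ(G) = 3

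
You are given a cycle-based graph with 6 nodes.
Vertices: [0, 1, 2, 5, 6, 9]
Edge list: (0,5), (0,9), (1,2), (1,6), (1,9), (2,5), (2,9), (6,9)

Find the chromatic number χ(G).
χ(G) = 3

Clique number ω(G) = 3 (lower bound: χ ≥ ω).
The clique on [1, 2, 9] has size 3, forcing χ ≥ 3, and the coloring below uses 3 colors, so χ(G) = 3.
A valid 3-coloring: color 1: [5, 9]; color 2: [0, 2, 6]; color 3: [1].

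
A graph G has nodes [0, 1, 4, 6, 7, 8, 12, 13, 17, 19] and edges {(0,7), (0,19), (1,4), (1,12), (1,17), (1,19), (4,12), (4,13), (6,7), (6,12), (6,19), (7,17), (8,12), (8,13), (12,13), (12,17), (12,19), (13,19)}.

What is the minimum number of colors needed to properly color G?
χ(G) = 3

Clique number ω(G) = 3 (lower bound: χ ≥ ω).
The clique on [8, 12, 13] has size 3, forcing χ ≥ 3, and the coloring below uses 3 colors, so χ(G) = 3.
A valid 3-coloring: color 1: [7, 12]; color 2: [4, 8, 17, 19]; color 3: [0, 1, 6, 13].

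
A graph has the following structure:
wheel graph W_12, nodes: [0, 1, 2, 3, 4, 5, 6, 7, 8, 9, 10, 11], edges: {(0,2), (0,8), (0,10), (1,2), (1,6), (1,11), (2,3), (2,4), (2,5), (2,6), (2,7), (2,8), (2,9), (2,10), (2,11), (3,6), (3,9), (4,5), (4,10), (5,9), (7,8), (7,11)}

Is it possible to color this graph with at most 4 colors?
Yes, G is 4-colorable

A valid 4-coloring: color 1: [2]; color 2: [6, 8, 9, 10, 11]; color 3: [0, 1, 3, 4, 7]; color 4: [5].
(χ(G) = 4 ≤ 4.)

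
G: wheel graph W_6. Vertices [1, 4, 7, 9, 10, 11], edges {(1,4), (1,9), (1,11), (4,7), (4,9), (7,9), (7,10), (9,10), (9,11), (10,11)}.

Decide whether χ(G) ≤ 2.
No, G is not 2-colorable

The clique on vertices [1, 9, 11] has size 3 > 2, so it alone needs 3 colors.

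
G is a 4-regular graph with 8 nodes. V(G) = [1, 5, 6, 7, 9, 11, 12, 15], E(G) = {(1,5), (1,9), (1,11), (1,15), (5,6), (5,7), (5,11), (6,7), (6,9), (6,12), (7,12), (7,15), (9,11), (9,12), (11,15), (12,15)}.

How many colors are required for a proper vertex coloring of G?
χ(G) = 4

Clique number ω(G) = 3 (lower bound: χ ≥ ω).
Suppose a proper 3-coloring c exists. The clique [1, 5, 11] takes 3 distinct colors; by symmetry let c(1) = 1, c(5) = 2, c(11) = 3.
- Vertex 9: neighbors [1, 11] already have colors [1, 3] ⇒ c(9) = 2.
- Vertex 15: neighbors [1, 11] already have colors [1, 3] ⇒ c(15) = 2.
- Vertex 6: neighbors [5] already have colors [2]; try each remaining color.
- Case c(6) = 1:
  - Vertex 7: neighbors [6, 5] already have colors [1, 2] ⇒ c(7) = 3.
  - Vertex 12: neighbors [6, 9, 7] already have colors [1, 2, 3] — all 3 colors blocked. Contradiction.
- Case c(6) = 3:
  - Vertex 7: neighbors [5, 6] already have colors [2, 3] ⇒ c(7) = 1.
  - Vertex 12: neighbors [7, 9, 6] already have colors [1, 2, 3] — all 3 colors blocked. Contradiction.
Every case ends in a contradiction, so G has no proper 3-coloring (χ ≥ 4).
The coloring below uses 4 colors, so χ(G) = 4.
A valid 4-coloring: color 1: [1, 6]; color 2: [7, 9]; color 3: [11, 12]; color 4: [5, 15].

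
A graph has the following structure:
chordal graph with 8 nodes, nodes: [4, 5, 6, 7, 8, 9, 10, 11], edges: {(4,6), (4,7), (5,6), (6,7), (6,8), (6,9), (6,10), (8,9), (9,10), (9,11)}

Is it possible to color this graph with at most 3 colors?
Yes, G is 3-colorable

A valid 3-coloring: color 1: [6, 11]; color 2: [4, 5, 9]; color 3: [7, 8, 10].
(χ(G) = 3 ≤ 3.)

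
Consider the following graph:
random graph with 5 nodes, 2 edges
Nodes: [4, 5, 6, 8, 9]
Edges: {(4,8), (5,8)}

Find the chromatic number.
Clique number ω(G) = 2 (lower bound: χ ≥ ω).
The graph is bipartite (no odd cycle), so 2 colors suffice: χ(G) = 2.
A valid 2-coloring: color 1: [6, 8, 9]; color 2: [4, 5].

χ(G) = 2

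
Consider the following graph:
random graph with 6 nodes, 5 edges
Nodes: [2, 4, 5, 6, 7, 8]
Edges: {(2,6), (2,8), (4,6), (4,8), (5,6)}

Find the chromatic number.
Clique number ω(G) = 2 (lower bound: χ ≥ ω).
The graph is bipartite (no odd cycle), so 2 colors suffice: χ(G) = 2.
A valid 2-coloring: color 1: [6, 7, 8]; color 2: [2, 4, 5].

χ(G) = 2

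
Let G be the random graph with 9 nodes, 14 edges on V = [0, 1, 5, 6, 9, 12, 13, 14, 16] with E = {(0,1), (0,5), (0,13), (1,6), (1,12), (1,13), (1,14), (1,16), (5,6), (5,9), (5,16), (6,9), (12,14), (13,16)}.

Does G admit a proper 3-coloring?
A valid 3-coloring: color 1: [1, 5]; color 2: [6, 13, 14]; color 3: [0, 9, 12, 16].
(χ(G) = 3 ≤ 3.)

Yes, G is 3-colorable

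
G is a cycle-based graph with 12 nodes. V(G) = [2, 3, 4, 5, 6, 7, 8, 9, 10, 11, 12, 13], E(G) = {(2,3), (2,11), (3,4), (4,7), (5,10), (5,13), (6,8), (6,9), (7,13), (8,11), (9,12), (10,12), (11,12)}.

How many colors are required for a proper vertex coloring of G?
χ(G) = 3

Clique number ω(G) = 2 (lower bound: χ ≥ ω).
Odd cycle [8, 6, 9, 12, 11] needs 3 colors (χ ≥ 3).
The coloring below uses 3 colors, so χ(G) = 3.
A valid 3-coloring: color 1: [3, 6, 10, 11, 13]; color 2: [2, 5, 7, 8, 12]; color 3: [4, 9].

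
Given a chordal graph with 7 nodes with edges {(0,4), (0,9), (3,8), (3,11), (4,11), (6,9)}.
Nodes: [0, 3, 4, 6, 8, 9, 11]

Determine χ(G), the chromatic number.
Clique number ω(G) = 2 (lower bound: χ ≥ ω).
The graph is bipartite (no odd cycle), so 2 colors suffice: χ(G) = 2.
A valid 2-coloring: color 1: [3, 4, 9]; color 2: [0, 6, 8, 11].

χ(G) = 2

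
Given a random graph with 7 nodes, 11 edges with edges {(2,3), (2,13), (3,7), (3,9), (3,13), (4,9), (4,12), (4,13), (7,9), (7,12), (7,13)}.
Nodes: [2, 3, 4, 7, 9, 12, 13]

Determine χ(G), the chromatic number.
χ(G) = 3

Clique number ω(G) = 3 (lower bound: χ ≥ ω).
The clique on [3, 7, 9] has size 3, forcing χ ≥ 3, and the coloring below uses 3 colors, so χ(G) = 3.
A valid 3-coloring: color 1: [3, 4]; color 2: [2, 7]; color 3: [9, 12, 13].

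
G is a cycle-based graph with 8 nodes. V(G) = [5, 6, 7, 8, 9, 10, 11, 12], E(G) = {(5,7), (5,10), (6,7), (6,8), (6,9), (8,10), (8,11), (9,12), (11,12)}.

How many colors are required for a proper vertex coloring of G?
Clique number ω(G) = 2 (lower bound: χ ≥ ω).
Odd cycle [8, 11, 12, 9, 6] needs 3 colors (χ ≥ 3).
The coloring below uses 3 colors, so χ(G) = 3.
A valid 3-coloring: color 1: [5, 6, 11]; color 2: [7, 8, 9]; color 3: [10, 12].

χ(G) = 3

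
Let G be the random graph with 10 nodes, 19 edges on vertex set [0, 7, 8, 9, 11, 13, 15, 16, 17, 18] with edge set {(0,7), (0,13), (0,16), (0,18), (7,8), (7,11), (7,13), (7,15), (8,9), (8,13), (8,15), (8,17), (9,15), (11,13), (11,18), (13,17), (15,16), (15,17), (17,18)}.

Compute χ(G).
Clique number ω(G) = 3 (lower bound: χ ≥ ω).
The clique on [0, 7, 13] has size 3, forcing χ ≥ 3, and the coloring below uses 3 colors, so χ(G) = 3.
A valid 3-coloring: color 1: [0, 8, 11]; color 2: [7, 9, 16, 17]; color 3: [13, 15, 18].

χ(G) = 3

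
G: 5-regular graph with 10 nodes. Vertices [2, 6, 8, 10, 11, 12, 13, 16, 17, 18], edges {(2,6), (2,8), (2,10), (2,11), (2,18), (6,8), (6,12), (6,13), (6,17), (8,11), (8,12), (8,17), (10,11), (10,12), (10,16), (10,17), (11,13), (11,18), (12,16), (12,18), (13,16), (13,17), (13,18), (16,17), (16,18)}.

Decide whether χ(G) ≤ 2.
The clique on vertices [2, 8, 11] has size 3 > 2, so it alone needs 3 colors.

No, G is not 2-colorable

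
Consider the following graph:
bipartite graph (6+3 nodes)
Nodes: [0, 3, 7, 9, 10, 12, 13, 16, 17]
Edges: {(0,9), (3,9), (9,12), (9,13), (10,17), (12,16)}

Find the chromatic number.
Clique number ω(G) = 2 (lower bound: χ ≥ ω).
The graph is bipartite (no odd cycle), so 2 colors suffice: χ(G) = 2.
A valid 2-coloring: color 1: [7, 9, 16, 17]; color 2: [0, 3, 10, 12, 13].

χ(G) = 2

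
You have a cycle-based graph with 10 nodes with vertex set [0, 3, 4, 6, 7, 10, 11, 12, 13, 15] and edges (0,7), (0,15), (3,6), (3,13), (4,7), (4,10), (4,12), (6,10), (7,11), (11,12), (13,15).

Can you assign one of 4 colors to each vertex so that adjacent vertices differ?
A valid 4-coloring: color 1: [0, 4, 6, 11, 13]; color 2: [3, 7, 10, 12, 15].
(χ(G) = 2 ≤ 4.)

Yes, G is 4-colorable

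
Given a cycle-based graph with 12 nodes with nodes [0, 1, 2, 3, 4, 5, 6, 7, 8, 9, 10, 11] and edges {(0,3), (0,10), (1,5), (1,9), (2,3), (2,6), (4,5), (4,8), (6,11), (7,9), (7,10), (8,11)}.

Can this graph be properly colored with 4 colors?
Yes, G is 4-colorable

A valid 4-coloring: color 1: [3, 5, 6, 8, 9, 10]; color 2: [0, 1, 2, 4, 7, 11].
(χ(G) = 2 ≤ 4.)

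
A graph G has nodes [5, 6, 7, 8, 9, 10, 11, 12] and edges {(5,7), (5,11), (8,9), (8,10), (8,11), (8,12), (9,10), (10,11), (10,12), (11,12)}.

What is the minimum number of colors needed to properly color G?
χ(G) = 4

Clique number ω(G) = 4 (lower bound: χ ≥ ω).
The clique on [8, 10, 11, 12] has size 4, forcing χ ≥ 4, and the coloring below uses 4 colors, so χ(G) = 4.
A valid 4-coloring: color 1: [6, 7, 9, 11]; color 2: [5, 8]; color 3: [10]; color 4: [12].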